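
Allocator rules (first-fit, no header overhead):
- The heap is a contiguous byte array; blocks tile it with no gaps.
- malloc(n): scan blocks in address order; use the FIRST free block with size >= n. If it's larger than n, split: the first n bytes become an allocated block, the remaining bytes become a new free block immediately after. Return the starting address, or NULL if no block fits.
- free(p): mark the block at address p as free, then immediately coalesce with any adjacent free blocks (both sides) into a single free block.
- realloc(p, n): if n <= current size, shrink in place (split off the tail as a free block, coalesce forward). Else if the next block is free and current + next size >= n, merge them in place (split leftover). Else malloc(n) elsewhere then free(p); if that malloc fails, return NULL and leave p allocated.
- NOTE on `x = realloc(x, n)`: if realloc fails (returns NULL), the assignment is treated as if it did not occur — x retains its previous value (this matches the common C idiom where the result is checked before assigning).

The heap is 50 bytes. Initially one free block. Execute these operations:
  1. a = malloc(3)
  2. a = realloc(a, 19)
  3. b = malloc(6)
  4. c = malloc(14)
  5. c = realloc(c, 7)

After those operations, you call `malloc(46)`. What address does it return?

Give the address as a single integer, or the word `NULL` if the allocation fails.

Op 1: a = malloc(3) -> a = 0; heap: [0-2 ALLOC][3-49 FREE]
Op 2: a = realloc(a, 19) -> a = 0; heap: [0-18 ALLOC][19-49 FREE]
Op 3: b = malloc(6) -> b = 19; heap: [0-18 ALLOC][19-24 ALLOC][25-49 FREE]
Op 4: c = malloc(14) -> c = 25; heap: [0-18 ALLOC][19-24 ALLOC][25-38 ALLOC][39-49 FREE]
Op 5: c = realloc(c, 7) -> c = 25; heap: [0-18 ALLOC][19-24 ALLOC][25-31 ALLOC][32-49 FREE]
malloc(46): first-fit scan over [0-18 ALLOC][19-24 ALLOC][25-31 ALLOC][32-49 FREE] -> NULL

Answer: NULL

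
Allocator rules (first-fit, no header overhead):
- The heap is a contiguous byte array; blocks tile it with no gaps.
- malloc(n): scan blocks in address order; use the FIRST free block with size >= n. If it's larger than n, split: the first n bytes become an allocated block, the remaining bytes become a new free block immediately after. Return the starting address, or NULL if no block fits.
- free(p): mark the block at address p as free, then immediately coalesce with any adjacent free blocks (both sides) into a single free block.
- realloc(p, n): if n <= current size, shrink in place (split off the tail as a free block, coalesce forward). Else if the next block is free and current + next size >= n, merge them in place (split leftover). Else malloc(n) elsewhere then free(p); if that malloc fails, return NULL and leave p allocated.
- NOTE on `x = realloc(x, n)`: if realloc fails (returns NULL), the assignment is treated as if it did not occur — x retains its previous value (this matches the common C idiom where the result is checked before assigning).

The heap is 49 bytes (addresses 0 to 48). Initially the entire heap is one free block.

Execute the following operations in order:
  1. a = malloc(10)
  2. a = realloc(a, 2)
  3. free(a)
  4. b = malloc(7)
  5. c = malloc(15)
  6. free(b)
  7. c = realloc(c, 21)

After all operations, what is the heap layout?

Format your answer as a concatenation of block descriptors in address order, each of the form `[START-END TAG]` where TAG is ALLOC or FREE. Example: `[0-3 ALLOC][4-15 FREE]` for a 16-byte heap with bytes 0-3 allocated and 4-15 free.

Answer: [0-6 FREE][7-27 ALLOC][28-48 FREE]

Derivation:
Op 1: a = malloc(10) -> a = 0; heap: [0-9 ALLOC][10-48 FREE]
Op 2: a = realloc(a, 2) -> a = 0; heap: [0-1 ALLOC][2-48 FREE]
Op 3: free(a) -> (freed a); heap: [0-48 FREE]
Op 4: b = malloc(7) -> b = 0; heap: [0-6 ALLOC][7-48 FREE]
Op 5: c = malloc(15) -> c = 7; heap: [0-6 ALLOC][7-21 ALLOC][22-48 FREE]
Op 6: free(b) -> (freed b); heap: [0-6 FREE][7-21 ALLOC][22-48 FREE]
Op 7: c = realloc(c, 21) -> c = 7; heap: [0-6 FREE][7-27 ALLOC][28-48 FREE]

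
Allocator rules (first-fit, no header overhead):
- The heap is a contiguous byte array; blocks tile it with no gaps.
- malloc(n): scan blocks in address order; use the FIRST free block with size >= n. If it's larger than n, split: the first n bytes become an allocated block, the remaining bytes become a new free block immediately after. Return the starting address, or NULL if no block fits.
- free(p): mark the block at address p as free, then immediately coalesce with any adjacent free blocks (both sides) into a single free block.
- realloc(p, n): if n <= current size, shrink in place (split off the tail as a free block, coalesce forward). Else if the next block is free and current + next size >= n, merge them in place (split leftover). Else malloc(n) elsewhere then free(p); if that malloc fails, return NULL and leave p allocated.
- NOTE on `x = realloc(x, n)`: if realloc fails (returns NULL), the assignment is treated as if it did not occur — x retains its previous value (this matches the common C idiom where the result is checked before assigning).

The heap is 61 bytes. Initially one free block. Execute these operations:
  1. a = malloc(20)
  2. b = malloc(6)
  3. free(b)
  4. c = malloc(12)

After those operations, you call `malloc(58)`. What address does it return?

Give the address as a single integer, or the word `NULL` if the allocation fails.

Op 1: a = malloc(20) -> a = 0; heap: [0-19 ALLOC][20-60 FREE]
Op 2: b = malloc(6) -> b = 20; heap: [0-19 ALLOC][20-25 ALLOC][26-60 FREE]
Op 3: free(b) -> (freed b); heap: [0-19 ALLOC][20-60 FREE]
Op 4: c = malloc(12) -> c = 20; heap: [0-19 ALLOC][20-31 ALLOC][32-60 FREE]
malloc(58): first-fit scan over [0-19 ALLOC][20-31 ALLOC][32-60 FREE] -> NULL

Answer: NULL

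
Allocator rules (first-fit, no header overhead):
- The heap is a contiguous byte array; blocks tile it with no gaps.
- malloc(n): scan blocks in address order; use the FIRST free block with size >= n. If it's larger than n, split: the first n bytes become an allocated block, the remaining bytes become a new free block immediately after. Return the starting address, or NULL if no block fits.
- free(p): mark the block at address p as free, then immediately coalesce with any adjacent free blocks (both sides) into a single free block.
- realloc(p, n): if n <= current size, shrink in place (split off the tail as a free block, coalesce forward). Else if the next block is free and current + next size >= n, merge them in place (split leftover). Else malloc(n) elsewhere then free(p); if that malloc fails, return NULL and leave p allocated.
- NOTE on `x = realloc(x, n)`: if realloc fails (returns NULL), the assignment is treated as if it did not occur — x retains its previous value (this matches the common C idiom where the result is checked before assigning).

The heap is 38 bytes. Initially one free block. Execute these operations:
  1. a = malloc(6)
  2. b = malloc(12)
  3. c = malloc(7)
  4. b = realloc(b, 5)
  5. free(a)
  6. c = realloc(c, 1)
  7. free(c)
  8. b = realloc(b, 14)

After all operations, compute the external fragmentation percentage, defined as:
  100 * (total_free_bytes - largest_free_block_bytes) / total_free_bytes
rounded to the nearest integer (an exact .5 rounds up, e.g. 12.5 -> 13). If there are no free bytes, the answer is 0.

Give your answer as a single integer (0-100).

Answer: 25

Derivation:
Op 1: a = malloc(6) -> a = 0; heap: [0-5 ALLOC][6-37 FREE]
Op 2: b = malloc(12) -> b = 6; heap: [0-5 ALLOC][6-17 ALLOC][18-37 FREE]
Op 3: c = malloc(7) -> c = 18; heap: [0-5 ALLOC][6-17 ALLOC][18-24 ALLOC][25-37 FREE]
Op 4: b = realloc(b, 5) -> b = 6; heap: [0-5 ALLOC][6-10 ALLOC][11-17 FREE][18-24 ALLOC][25-37 FREE]
Op 5: free(a) -> (freed a); heap: [0-5 FREE][6-10 ALLOC][11-17 FREE][18-24 ALLOC][25-37 FREE]
Op 6: c = realloc(c, 1) -> c = 18; heap: [0-5 FREE][6-10 ALLOC][11-17 FREE][18-18 ALLOC][19-37 FREE]
Op 7: free(c) -> (freed c); heap: [0-5 FREE][6-10 ALLOC][11-37 FREE]
Op 8: b = realloc(b, 14) -> b = 6; heap: [0-5 FREE][6-19 ALLOC][20-37 FREE]
Free blocks: [6 18] total_free=24 largest=18 -> 100*(24-18)/24 = 600/24 = 25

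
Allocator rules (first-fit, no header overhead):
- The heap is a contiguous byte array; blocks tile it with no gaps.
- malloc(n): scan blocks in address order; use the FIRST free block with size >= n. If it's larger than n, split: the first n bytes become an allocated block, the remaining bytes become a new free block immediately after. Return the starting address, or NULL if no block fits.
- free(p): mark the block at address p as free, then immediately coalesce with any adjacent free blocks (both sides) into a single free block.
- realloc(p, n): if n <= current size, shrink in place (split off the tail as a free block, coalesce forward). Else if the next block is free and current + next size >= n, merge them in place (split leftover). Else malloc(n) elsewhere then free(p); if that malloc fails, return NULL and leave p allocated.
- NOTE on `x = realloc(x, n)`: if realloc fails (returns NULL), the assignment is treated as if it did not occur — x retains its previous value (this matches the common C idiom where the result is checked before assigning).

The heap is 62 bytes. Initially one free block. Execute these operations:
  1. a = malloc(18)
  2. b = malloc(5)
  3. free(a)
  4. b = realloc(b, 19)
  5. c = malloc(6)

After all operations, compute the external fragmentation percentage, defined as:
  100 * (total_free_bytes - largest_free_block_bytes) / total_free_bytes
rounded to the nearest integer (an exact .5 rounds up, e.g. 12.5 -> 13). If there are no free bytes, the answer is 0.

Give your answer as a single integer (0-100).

Op 1: a = malloc(18) -> a = 0; heap: [0-17 ALLOC][18-61 FREE]
Op 2: b = malloc(5) -> b = 18; heap: [0-17 ALLOC][18-22 ALLOC][23-61 FREE]
Op 3: free(a) -> (freed a); heap: [0-17 FREE][18-22 ALLOC][23-61 FREE]
Op 4: b = realloc(b, 19) -> b = 18; heap: [0-17 FREE][18-36 ALLOC][37-61 FREE]
Op 5: c = malloc(6) -> c = 0; heap: [0-5 ALLOC][6-17 FREE][18-36 ALLOC][37-61 FREE]
Free blocks: [12 25] total_free=37 largest=25 -> 100*(37-25)/37 = 1200/37 ≈ 32.432 -> rounds to 32

Answer: 32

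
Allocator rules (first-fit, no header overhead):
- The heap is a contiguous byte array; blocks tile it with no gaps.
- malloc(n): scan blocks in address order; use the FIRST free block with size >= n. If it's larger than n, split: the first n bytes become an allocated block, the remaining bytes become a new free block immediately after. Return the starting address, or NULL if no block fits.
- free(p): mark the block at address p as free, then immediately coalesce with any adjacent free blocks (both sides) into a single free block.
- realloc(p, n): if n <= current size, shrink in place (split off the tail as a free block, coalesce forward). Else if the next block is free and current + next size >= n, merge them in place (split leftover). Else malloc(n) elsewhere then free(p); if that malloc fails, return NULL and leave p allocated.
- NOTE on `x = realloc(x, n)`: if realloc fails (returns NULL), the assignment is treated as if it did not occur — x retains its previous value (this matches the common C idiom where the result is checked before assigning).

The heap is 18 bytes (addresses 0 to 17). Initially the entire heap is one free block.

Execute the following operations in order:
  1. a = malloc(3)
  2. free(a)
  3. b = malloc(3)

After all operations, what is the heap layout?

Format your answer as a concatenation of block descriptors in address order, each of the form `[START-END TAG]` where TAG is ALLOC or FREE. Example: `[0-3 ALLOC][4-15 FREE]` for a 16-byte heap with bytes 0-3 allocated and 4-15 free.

Answer: [0-2 ALLOC][3-17 FREE]

Derivation:
Op 1: a = malloc(3) -> a = 0; heap: [0-2 ALLOC][3-17 FREE]
Op 2: free(a) -> (freed a); heap: [0-17 FREE]
Op 3: b = malloc(3) -> b = 0; heap: [0-2 ALLOC][3-17 FREE]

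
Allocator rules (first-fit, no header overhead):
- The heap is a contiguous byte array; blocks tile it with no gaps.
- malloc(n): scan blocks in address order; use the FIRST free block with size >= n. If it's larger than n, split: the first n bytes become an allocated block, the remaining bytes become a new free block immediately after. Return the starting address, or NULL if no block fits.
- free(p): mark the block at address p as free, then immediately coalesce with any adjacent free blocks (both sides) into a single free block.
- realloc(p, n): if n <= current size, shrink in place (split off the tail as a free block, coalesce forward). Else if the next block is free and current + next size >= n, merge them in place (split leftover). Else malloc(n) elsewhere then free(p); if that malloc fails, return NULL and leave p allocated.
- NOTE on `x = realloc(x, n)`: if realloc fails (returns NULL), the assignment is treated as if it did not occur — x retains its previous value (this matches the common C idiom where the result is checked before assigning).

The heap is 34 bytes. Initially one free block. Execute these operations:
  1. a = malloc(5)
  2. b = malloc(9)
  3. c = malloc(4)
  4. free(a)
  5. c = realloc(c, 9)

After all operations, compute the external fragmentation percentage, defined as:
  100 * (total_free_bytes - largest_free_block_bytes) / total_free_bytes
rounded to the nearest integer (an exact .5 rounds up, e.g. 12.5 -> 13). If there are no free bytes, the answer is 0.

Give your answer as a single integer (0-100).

Answer: 31

Derivation:
Op 1: a = malloc(5) -> a = 0; heap: [0-4 ALLOC][5-33 FREE]
Op 2: b = malloc(9) -> b = 5; heap: [0-4 ALLOC][5-13 ALLOC][14-33 FREE]
Op 3: c = malloc(4) -> c = 14; heap: [0-4 ALLOC][5-13 ALLOC][14-17 ALLOC][18-33 FREE]
Op 4: free(a) -> (freed a); heap: [0-4 FREE][5-13 ALLOC][14-17 ALLOC][18-33 FREE]
Op 5: c = realloc(c, 9) -> c = 14; heap: [0-4 FREE][5-13 ALLOC][14-22 ALLOC][23-33 FREE]
Free blocks: [5 11] total_free=16 largest=11 -> 100*(16-11)/16 = 500/16 = 31.25 -> rounds to 31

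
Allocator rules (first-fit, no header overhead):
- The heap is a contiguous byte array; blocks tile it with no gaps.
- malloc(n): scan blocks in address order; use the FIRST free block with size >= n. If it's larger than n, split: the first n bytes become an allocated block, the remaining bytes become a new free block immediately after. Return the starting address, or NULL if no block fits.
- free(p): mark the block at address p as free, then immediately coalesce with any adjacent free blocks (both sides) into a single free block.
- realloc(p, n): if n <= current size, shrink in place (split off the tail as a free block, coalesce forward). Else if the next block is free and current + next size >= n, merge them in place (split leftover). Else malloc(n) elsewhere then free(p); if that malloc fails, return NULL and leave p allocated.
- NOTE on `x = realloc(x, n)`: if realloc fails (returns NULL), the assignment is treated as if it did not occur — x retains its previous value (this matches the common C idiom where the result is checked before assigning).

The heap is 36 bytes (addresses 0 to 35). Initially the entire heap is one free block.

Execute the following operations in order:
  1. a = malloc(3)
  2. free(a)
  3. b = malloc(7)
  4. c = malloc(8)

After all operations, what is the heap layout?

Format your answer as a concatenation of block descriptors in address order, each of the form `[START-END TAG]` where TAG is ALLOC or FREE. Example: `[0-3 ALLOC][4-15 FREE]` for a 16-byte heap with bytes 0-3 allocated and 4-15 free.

Op 1: a = malloc(3) -> a = 0; heap: [0-2 ALLOC][3-35 FREE]
Op 2: free(a) -> (freed a); heap: [0-35 FREE]
Op 3: b = malloc(7) -> b = 0; heap: [0-6 ALLOC][7-35 FREE]
Op 4: c = malloc(8) -> c = 7; heap: [0-6 ALLOC][7-14 ALLOC][15-35 FREE]

Answer: [0-6 ALLOC][7-14 ALLOC][15-35 FREE]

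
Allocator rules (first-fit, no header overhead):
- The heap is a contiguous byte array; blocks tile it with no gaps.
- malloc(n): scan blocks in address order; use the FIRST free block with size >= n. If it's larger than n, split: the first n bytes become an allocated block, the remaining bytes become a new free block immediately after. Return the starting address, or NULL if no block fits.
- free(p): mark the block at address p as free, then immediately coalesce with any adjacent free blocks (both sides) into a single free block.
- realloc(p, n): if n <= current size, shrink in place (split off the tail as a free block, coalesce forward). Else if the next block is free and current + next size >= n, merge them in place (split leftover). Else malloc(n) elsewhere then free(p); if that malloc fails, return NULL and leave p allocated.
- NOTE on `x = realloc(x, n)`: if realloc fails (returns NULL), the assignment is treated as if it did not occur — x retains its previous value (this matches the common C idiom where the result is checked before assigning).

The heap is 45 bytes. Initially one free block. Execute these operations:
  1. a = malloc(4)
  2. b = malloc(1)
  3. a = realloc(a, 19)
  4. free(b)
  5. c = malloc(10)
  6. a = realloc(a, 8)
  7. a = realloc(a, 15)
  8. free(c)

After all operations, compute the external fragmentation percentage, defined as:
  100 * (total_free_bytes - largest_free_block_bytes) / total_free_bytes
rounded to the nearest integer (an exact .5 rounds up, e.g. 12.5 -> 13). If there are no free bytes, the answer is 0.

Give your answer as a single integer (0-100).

Op 1: a = malloc(4) -> a = 0; heap: [0-3 ALLOC][4-44 FREE]
Op 2: b = malloc(1) -> b = 4; heap: [0-3 ALLOC][4-4 ALLOC][5-44 FREE]
Op 3: a = realloc(a, 19) -> a = 5; heap: [0-3 FREE][4-4 ALLOC][5-23 ALLOC][24-44 FREE]
Op 4: free(b) -> (freed b); heap: [0-4 FREE][5-23 ALLOC][24-44 FREE]
Op 5: c = malloc(10) -> c = 24; heap: [0-4 FREE][5-23 ALLOC][24-33 ALLOC][34-44 FREE]
Op 6: a = realloc(a, 8) -> a = 5; heap: [0-4 FREE][5-12 ALLOC][13-23 FREE][24-33 ALLOC][34-44 FREE]
Op 7: a = realloc(a, 15) -> a = 5; heap: [0-4 FREE][5-19 ALLOC][20-23 FREE][24-33 ALLOC][34-44 FREE]
Op 8: free(c) -> (freed c); heap: [0-4 FREE][5-19 ALLOC][20-44 FREE]
Free blocks: [5 25] total_free=30 largest=25 -> 100*(30-25)/30 = 500/30 ≈ 16.667 -> rounds to 17

Answer: 17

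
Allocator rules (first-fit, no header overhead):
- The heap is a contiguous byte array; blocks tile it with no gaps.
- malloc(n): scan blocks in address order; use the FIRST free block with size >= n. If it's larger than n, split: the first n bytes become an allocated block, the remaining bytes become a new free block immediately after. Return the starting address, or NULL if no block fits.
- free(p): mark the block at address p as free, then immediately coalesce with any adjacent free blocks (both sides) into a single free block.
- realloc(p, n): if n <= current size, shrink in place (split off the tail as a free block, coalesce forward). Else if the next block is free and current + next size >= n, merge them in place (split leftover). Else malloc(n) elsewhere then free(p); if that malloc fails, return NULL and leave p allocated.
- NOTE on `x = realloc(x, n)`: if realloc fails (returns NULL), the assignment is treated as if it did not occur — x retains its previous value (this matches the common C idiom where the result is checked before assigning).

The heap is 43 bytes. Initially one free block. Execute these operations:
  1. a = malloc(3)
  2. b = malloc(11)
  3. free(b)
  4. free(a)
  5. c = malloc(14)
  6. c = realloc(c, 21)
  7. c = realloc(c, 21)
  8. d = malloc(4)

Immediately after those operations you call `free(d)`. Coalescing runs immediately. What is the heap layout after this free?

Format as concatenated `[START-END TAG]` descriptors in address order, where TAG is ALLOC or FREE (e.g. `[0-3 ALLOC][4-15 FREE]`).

Op 1: a = malloc(3) -> a = 0; heap: [0-2 ALLOC][3-42 FREE]
Op 2: b = malloc(11) -> b = 3; heap: [0-2 ALLOC][3-13 ALLOC][14-42 FREE]
Op 3: free(b) -> (freed b); heap: [0-2 ALLOC][3-42 FREE]
Op 4: free(a) -> (freed a); heap: [0-42 FREE]
Op 5: c = malloc(14) -> c = 0; heap: [0-13 ALLOC][14-42 FREE]
Op 6: c = realloc(c, 21) -> c = 0; heap: [0-20 ALLOC][21-42 FREE]
Op 7: c = realloc(c, 21) -> c = 0; heap: [0-20 ALLOC][21-42 FREE]
Op 8: d = malloc(4) -> d = 21; heap: [0-20 ALLOC][21-24 ALLOC][25-42 FREE]
free(d): d = 21 -> block [21-24 ALLOC]; mark free, coalesce with adjacent free neighbors -> [0-20 ALLOC][21-42 FREE]

Answer: [0-20 ALLOC][21-42 FREE]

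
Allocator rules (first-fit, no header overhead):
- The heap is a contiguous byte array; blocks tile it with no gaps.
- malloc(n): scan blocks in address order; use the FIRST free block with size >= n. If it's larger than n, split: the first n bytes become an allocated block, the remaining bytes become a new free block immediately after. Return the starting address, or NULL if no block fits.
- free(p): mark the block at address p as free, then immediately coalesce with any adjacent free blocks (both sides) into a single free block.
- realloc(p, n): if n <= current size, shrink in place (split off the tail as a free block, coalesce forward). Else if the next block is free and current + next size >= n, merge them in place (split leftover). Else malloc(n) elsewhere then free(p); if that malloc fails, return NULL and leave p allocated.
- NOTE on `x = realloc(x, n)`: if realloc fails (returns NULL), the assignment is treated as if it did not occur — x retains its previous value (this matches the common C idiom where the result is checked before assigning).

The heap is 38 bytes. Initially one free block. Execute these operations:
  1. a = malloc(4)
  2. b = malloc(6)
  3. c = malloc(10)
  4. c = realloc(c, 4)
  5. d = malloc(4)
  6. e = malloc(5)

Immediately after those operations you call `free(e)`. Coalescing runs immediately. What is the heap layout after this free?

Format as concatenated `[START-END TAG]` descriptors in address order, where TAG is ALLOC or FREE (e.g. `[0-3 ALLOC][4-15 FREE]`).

Answer: [0-3 ALLOC][4-9 ALLOC][10-13 ALLOC][14-17 ALLOC][18-37 FREE]

Derivation:
Op 1: a = malloc(4) -> a = 0; heap: [0-3 ALLOC][4-37 FREE]
Op 2: b = malloc(6) -> b = 4; heap: [0-3 ALLOC][4-9 ALLOC][10-37 FREE]
Op 3: c = malloc(10) -> c = 10; heap: [0-3 ALLOC][4-9 ALLOC][10-19 ALLOC][20-37 FREE]
Op 4: c = realloc(c, 4) -> c = 10; heap: [0-3 ALLOC][4-9 ALLOC][10-13 ALLOC][14-37 FREE]
Op 5: d = malloc(4) -> d = 14; heap: [0-3 ALLOC][4-9 ALLOC][10-13 ALLOC][14-17 ALLOC][18-37 FREE]
Op 6: e = malloc(5) -> e = 18; heap: [0-3 ALLOC][4-9 ALLOC][10-13 ALLOC][14-17 ALLOC][18-22 ALLOC][23-37 FREE]
free(e): e = 18 -> block [18-22 ALLOC]; mark free, coalesce with adjacent free neighbors -> [0-3 ALLOC][4-9 ALLOC][10-13 ALLOC][14-17 ALLOC][18-37 FREE]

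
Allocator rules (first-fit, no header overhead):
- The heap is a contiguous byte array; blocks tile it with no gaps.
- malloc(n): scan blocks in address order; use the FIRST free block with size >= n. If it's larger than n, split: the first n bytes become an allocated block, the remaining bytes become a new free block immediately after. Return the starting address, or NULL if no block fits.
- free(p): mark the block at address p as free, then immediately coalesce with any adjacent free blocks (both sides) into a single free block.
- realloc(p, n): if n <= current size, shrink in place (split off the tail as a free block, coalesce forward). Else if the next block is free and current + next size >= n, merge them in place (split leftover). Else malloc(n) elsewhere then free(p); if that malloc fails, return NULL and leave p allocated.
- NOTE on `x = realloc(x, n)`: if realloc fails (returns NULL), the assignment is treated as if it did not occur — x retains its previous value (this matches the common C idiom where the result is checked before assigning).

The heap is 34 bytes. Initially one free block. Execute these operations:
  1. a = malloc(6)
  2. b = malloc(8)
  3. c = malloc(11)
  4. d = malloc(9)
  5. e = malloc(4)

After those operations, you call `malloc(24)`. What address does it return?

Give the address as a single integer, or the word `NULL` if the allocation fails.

Answer: NULL

Derivation:
Op 1: a = malloc(6) -> a = 0; heap: [0-5 ALLOC][6-33 FREE]
Op 2: b = malloc(8) -> b = 6; heap: [0-5 ALLOC][6-13 ALLOC][14-33 FREE]
Op 3: c = malloc(11) -> c = 14; heap: [0-5 ALLOC][6-13 ALLOC][14-24 ALLOC][25-33 FREE]
Op 4: d = malloc(9) -> d = 25; heap: [0-5 ALLOC][6-13 ALLOC][14-24 ALLOC][25-33 ALLOC]
Op 5: e = malloc(4) -> e = NULL; heap: [0-5 ALLOC][6-13 ALLOC][14-24 ALLOC][25-33 ALLOC]
malloc(24): first-fit scan over [0-5 ALLOC][6-13 ALLOC][14-24 ALLOC][25-33 ALLOC] -> NULL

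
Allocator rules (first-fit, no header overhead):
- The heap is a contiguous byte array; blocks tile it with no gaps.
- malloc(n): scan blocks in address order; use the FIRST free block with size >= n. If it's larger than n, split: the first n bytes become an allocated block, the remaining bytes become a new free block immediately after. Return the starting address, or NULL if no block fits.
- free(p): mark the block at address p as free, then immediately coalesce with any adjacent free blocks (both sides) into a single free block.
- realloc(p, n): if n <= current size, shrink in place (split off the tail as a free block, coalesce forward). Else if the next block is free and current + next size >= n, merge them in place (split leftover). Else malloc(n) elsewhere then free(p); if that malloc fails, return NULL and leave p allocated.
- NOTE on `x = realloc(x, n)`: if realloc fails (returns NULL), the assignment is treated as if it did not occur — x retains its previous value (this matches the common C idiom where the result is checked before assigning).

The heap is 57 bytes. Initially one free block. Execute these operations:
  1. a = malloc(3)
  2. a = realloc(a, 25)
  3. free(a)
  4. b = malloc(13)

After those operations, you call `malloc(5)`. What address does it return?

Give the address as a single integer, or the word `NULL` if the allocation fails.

Answer: 13

Derivation:
Op 1: a = malloc(3) -> a = 0; heap: [0-2 ALLOC][3-56 FREE]
Op 2: a = realloc(a, 25) -> a = 0; heap: [0-24 ALLOC][25-56 FREE]
Op 3: free(a) -> (freed a); heap: [0-56 FREE]
Op 4: b = malloc(13) -> b = 0; heap: [0-12 ALLOC][13-56 FREE]
malloc(5): first-fit scan over [0-12 ALLOC][13-56 FREE] -> 13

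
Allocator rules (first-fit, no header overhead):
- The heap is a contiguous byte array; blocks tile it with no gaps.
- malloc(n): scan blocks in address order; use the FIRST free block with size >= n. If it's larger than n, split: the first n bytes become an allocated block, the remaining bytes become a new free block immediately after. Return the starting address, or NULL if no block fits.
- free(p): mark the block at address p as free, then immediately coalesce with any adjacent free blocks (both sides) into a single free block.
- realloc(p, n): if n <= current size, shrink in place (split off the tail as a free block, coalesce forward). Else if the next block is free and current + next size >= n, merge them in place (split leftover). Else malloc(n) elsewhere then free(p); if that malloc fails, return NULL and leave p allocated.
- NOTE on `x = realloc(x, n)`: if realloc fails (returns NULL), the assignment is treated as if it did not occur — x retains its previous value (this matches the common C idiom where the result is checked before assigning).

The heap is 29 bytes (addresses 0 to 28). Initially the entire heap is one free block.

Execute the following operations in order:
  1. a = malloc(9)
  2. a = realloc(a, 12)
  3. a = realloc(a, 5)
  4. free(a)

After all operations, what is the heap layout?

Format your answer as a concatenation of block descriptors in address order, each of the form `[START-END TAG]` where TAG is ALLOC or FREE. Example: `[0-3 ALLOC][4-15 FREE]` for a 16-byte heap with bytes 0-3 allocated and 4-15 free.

Op 1: a = malloc(9) -> a = 0; heap: [0-8 ALLOC][9-28 FREE]
Op 2: a = realloc(a, 12) -> a = 0; heap: [0-11 ALLOC][12-28 FREE]
Op 3: a = realloc(a, 5) -> a = 0; heap: [0-4 ALLOC][5-28 FREE]
Op 4: free(a) -> (freed a); heap: [0-28 FREE]

Answer: [0-28 FREE]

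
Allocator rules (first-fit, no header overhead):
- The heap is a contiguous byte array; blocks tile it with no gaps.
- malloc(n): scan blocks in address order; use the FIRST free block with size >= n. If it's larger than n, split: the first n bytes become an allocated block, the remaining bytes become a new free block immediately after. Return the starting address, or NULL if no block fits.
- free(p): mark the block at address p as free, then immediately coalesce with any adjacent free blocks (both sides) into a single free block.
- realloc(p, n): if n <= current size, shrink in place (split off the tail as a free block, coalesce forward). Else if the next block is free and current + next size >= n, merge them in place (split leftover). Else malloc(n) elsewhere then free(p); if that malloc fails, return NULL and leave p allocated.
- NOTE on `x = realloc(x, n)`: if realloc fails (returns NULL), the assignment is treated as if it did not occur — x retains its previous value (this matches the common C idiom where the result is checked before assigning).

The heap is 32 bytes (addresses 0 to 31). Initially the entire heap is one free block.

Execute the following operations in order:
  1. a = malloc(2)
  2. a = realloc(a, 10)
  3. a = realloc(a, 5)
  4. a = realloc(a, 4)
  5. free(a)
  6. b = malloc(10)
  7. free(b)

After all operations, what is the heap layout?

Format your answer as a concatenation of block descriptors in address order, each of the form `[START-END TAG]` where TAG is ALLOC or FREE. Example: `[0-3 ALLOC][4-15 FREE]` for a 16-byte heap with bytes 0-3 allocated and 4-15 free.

Answer: [0-31 FREE]

Derivation:
Op 1: a = malloc(2) -> a = 0; heap: [0-1 ALLOC][2-31 FREE]
Op 2: a = realloc(a, 10) -> a = 0; heap: [0-9 ALLOC][10-31 FREE]
Op 3: a = realloc(a, 5) -> a = 0; heap: [0-4 ALLOC][5-31 FREE]
Op 4: a = realloc(a, 4) -> a = 0; heap: [0-3 ALLOC][4-31 FREE]
Op 5: free(a) -> (freed a); heap: [0-31 FREE]
Op 6: b = malloc(10) -> b = 0; heap: [0-9 ALLOC][10-31 FREE]
Op 7: free(b) -> (freed b); heap: [0-31 FREE]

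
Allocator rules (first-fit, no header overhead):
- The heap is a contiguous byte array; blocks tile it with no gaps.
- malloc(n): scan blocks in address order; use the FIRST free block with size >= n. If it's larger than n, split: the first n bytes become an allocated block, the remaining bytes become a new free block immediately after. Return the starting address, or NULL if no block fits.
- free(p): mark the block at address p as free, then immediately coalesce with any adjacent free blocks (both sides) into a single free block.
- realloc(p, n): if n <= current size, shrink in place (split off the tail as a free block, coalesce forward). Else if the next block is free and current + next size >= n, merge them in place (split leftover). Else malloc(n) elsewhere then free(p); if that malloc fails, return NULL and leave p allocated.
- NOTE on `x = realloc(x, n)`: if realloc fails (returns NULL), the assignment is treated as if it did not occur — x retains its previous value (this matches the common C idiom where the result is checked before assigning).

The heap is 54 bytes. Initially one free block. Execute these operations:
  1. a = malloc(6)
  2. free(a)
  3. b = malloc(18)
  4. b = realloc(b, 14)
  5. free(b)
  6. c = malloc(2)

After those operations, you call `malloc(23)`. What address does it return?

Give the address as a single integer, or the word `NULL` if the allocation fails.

Op 1: a = malloc(6) -> a = 0; heap: [0-5 ALLOC][6-53 FREE]
Op 2: free(a) -> (freed a); heap: [0-53 FREE]
Op 3: b = malloc(18) -> b = 0; heap: [0-17 ALLOC][18-53 FREE]
Op 4: b = realloc(b, 14) -> b = 0; heap: [0-13 ALLOC][14-53 FREE]
Op 5: free(b) -> (freed b); heap: [0-53 FREE]
Op 6: c = malloc(2) -> c = 0; heap: [0-1 ALLOC][2-53 FREE]
malloc(23): first-fit scan over [0-1 ALLOC][2-53 FREE] -> 2

Answer: 2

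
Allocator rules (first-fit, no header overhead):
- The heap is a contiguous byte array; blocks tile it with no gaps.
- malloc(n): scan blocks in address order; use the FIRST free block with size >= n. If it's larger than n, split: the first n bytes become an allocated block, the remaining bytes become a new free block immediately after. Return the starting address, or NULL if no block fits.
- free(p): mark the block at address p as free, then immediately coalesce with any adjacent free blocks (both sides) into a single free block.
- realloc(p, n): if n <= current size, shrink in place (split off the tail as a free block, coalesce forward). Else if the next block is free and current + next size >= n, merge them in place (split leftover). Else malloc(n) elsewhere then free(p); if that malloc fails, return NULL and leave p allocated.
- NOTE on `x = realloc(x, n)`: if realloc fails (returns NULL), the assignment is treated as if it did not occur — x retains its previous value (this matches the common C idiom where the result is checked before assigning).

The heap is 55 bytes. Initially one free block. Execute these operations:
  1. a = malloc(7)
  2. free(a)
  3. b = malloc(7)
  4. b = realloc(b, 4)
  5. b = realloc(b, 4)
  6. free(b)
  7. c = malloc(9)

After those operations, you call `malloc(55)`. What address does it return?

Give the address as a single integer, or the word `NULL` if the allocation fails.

Op 1: a = malloc(7) -> a = 0; heap: [0-6 ALLOC][7-54 FREE]
Op 2: free(a) -> (freed a); heap: [0-54 FREE]
Op 3: b = malloc(7) -> b = 0; heap: [0-6 ALLOC][7-54 FREE]
Op 4: b = realloc(b, 4) -> b = 0; heap: [0-3 ALLOC][4-54 FREE]
Op 5: b = realloc(b, 4) -> b = 0; heap: [0-3 ALLOC][4-54 FREE]
Op 6: free(b) -> (freed b); heap: [0-54 FREE]
Op 7: c = malloc(9) -> c = 0; heap: [0-8 ALLOC][9-54 FREE]
malloc(55): first-fit scan over [0-8 ALLOC][9-54 FREE] -> NULL

Answer: NULL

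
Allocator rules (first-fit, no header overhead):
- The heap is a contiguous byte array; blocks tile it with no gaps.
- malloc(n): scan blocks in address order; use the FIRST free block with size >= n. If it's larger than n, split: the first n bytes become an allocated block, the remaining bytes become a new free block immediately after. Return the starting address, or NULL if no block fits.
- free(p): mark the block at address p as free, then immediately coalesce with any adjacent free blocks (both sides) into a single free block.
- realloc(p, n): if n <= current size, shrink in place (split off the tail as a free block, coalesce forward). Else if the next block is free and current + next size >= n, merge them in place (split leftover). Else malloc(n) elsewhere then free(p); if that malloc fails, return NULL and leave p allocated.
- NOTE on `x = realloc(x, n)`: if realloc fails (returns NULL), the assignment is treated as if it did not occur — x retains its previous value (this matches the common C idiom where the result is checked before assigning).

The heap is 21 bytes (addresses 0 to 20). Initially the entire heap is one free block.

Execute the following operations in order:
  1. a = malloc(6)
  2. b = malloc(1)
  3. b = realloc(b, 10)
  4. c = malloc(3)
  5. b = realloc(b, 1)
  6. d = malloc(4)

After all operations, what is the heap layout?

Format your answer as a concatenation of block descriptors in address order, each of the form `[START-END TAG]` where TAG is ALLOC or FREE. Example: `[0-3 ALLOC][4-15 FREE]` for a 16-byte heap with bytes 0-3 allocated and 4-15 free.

Answer: [0-5 ALLOC][6-6 ALLOC][7-10 ALLOC][11-15 FREE][16-18 ALLOC][19-20 FREE]

Derivation:
Op 1: a = malloc(6) -> a = 0; heap: [0-5 ALLOC][6-20 FREE]
Op 2: b = malloc(1) -> b = 6; heap: [0-5 ALLOC][6-6 ALLOC][7-20 FREE]
Op 3: b = realloc(b, 10) -> b = 6; heap: [0-5 ALLOC][6-15 ALLOC][16-20 FREE]
Op 4: c = malloc(3) -> c = 16; heap: [0-5 ALLOC][6-15 ALLOC][16-18 ALLOC][19-20 FREE]
Op 5: b = realloc(b, 1) -> b = 6; heap: [0-5 ALLOC][6-6 ALLOC][7-15 FREE][16-18 ALLOC][19-20 FREE]
Op 6: d = malloc(4) -> d = 7; heap: [0-5 ALLOC][6-6 ALLOC][7-10 ALLOC][11-15 FREE][16-18 ALLOC][19-20 FREE]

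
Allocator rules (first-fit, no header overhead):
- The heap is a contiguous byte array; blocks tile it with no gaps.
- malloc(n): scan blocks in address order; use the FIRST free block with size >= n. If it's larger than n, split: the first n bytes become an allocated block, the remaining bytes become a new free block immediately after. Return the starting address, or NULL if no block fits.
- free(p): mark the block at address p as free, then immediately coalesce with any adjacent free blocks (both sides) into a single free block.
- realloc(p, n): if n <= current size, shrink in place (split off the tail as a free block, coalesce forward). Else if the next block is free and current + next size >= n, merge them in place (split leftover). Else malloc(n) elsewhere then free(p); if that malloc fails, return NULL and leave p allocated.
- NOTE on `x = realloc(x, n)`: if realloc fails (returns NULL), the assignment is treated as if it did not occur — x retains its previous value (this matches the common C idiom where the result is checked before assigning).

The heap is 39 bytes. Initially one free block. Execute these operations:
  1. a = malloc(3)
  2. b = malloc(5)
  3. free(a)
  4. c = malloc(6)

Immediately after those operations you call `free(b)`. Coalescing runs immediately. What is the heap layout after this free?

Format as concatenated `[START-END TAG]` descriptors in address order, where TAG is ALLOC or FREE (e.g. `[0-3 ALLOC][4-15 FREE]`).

Op 1: a = malloc(3) -> a = 0; heap: [0-2 ALLOC][3-38 FREE]
Op 2: b = malloc(5) -> b = 3; heap: [0-2 ALLOC][3-7 ALLOC][8-38 FREE]
Op 3: free(a) -> (freed a); heap: [0-2 FREE][3-7 ALLOC][8-38 FREE]
Op 4: c = malloc(6) -> c = 8; heap: [0-2 FREE][3-7 ALLOC][8-13 ALLOC][14-38 FREE]
free(b): b = 3 -> block [3-7 ALLOC]; mark free, coalesce with adjacent free neighbors -> [0-7 FREE][8-13 ALLOC][14-38 FREE]

Answer: [0-7 FREE][8-13 ALLOC][14-38 FREE]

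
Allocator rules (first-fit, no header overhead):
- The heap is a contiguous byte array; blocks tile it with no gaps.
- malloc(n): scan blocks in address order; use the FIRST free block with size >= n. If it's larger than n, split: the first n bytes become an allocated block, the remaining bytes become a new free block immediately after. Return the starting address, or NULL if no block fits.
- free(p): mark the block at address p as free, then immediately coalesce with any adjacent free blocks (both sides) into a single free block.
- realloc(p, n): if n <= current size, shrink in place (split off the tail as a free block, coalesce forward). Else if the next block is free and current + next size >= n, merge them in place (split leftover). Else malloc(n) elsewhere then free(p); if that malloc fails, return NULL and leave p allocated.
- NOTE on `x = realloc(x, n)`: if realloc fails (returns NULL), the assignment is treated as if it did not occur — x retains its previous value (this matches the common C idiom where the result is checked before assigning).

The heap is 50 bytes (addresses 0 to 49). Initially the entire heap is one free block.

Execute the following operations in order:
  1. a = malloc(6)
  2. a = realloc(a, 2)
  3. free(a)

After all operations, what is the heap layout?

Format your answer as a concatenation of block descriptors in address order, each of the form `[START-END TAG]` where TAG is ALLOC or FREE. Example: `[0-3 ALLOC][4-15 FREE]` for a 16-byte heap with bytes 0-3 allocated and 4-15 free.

Answer: [0-49 FREE]

Derivation:
Op 1: a = malloc(6) -> a = 0; heap: [0-5 ALLOC][6-49 FREE]
Op 2: a = realloc(a, 2) -> a = 0; heap: [0-1 ALLOC][2-49 FREE]
Op 3: free(a) -> (freed a); heap: [0-49 FREE]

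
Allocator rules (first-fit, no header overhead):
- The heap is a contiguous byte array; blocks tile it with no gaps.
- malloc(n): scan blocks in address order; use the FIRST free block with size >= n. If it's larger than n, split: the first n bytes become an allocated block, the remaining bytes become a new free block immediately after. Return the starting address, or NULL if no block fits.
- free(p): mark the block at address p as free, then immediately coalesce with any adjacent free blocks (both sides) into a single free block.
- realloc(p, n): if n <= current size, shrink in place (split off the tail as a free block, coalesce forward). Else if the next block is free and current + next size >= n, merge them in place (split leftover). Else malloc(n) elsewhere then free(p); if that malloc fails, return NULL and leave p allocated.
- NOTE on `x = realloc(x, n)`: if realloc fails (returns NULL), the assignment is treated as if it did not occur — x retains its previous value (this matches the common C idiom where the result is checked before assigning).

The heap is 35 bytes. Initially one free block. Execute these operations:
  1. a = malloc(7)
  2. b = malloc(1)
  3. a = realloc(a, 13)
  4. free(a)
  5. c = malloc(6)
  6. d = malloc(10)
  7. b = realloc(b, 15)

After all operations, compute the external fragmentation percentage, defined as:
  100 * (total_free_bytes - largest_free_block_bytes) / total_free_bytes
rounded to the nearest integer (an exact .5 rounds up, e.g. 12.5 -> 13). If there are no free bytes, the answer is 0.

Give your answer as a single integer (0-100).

Answer: 50

Derivation:
Op 1: a = malloc(7) -> a = 0; heap: [0-6 ALLOC][7-34 FREE]
Op 2: b = malloc(1) -> b = 7; heap: [0-6 ALLOC][7-7 ALLOC][8-34 FREE]
Op 3: a = realloc(a, 13) -> a = 8; heap: [0-6 FREE][7-7 ALLOC][8-20 ALLOC][21-34 FREE]
Op 4: free(a) -> (freed a); heap: [0-6 FREE][7-7 ALLOC][8-34 FREE]
Op 5: c = malloc(6) -> c = 0; heap: [0-5 ALLOC][6-6 FREE][7-7 ALLOC][8-34 FREE]
Op 6: d = malloc(10) -> d = 8; heap: [0-5 ALLOC][6-6 FREE][7-7 ALLOC][8-17 ALLOC][18-34 FREE]
Op 7: b = realloc(b, 15) -> b = 18; heap: [0-5 ALLOC][6-7 FREE][8-17 ALLOC][18-32 ALLOC][33-34 FREE]
Free blocks: [2 2] total_free=4 largest=2 -> 100*(4-2)/4 = 200/4 = 50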